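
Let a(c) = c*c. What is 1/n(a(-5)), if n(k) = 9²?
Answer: 1/81 ≈ 0.012346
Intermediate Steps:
a(c) = c²
n(k) = 81
1/n(a(-5)) = 1/81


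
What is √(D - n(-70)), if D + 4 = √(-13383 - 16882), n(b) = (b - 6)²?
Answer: √(-5780 + I*√30265) ≈ 1.144 + 76.035*I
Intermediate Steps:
n(b) = (-6 + b)²
D = -4 + I*√30265 (D = -4 + √(-13383 - 16882) = -4 + √(-30265) = -4 + I*√30265 ≈ -4.0 + 173.97*I)
√(D - n(-70)) = √((-4 + I*√30265) - (-6 - 70)²) = √((-4 + I*√30265) - 1*(-76)²) = √((-4 + I*√30265) - 1*5776) = √((-4 + I*√30265) - 5776) = √(-5780 + I*√30265)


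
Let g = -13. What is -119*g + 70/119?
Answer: 26309/17 ≈ 1547.6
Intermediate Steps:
-119*g + 70/119 = -119*(-13) + 70/119 = 1547 + 70*(1/119) = 1547 + 10/17 = 26309/17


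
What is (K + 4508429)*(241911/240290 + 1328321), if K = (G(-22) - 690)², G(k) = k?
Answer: 1600819267500650373/240290 ≈ 6.6620e+12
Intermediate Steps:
K = 506944 (K = (-22 - 690)² = (-712)² = 506944)
(K + 4508429)*(241911/240290 + 1328321) = (506944 + 4508429)*(241911/240290 + 1328321) = 5015373*(241911*(1/240290) + 1328321) = 5015373*(241911/240290 + 1328321) = 5015373*(319182495001/240290) = 1600819267500650373/240290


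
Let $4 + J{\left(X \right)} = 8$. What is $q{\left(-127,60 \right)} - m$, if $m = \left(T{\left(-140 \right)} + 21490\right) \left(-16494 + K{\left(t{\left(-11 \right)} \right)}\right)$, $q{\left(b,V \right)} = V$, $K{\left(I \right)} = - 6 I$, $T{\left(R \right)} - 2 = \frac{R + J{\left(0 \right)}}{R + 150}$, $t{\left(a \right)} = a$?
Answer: $\frac{1764236076}{5} \approx 3.5285 \cdot 10^{8}$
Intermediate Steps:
$J{\left(X \right)} = 4$ ($J{\left(X \right)} = -4 + 8 = 4$)
$T{\left(R \right)} = 2 + \frac{4 + R}{150 + R}$ ($T{\left(R \right)} = 2 + \frac{R + 4}{R + 150} = 2 + \frac{4 + R}{150 + R}$)
$m = - \frac{1764235776}{5}$ ($m = \left(\frac{304 + 3 \left(-140\right)}{150 - 140} + 21490\right) \left(-16494 - -66\right) = \left(\frac{304 - 420}{10} + 21490\right) \left(-16494 + 66\right) = \left(\frac{1}{10} \left(-116\right) + 21490\right) \left(-16428\right) = \left(- \frac{58}{5} + 21490\right) \left(-16428\right) = \frac{107392}{5} \left(-16428\right) = - \frac{1764235776}{5} \approx -3.5285 \cdot 10^{8}$)
$q{\left(-127,60 \right)} - m = 60 - - \frac{1764235776}{5} = 60 + \frac{1764235776}{5} = \frac{1764236076}{5}$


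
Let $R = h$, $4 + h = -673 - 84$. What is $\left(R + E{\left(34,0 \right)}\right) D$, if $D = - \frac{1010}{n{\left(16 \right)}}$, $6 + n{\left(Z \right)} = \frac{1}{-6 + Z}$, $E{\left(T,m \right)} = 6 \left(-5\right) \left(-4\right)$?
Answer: $- \frac{6474100}{59} \approx -1.0973 \cdot 10^{5}$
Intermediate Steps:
$E{\left(T,m \right)} = 120$ ($E{\left(T,m \right)} = \left(-30\right) \left(-4\right) = 120$)
$n{\left(Z \right)} = -6 + \frac{1}{-6 + Z}$
$h = -761$ ($h = -4 - 757 = -761$)
$D = \frac{10100}{59}$ ($D = - \frac{1010}{\frac{1}{-6 + 16} \left(37 - 96\right)} = - \frac{1010}{\frac{1}{10} \left(37 - 96\right)} = - \frac{1010}{\frac{1}{10} \left(-59\right)} = - \frac{1010}{- \frac{59}{10}} = \left(-1010\right) \left(- \frac{10}{59}\right) = \frac{10100}{59} \approx 171.19$)
$R = -761$
$\left(R + E{\left(34,0 \right)}\right) D = \left(-761 + 120\right) \frac{10100}{59} = \left(-641\right) \frac{10100}{59} = - \frac{6474100}{59}$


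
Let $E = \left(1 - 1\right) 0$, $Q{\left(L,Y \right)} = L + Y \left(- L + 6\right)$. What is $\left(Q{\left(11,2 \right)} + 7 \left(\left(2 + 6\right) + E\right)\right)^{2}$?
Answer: $3249$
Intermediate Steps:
$Q{\left(L,Y \right)} = L + Y \left(6 - L\right)$
$E = 0$ ($E = \left(1 - 1\right) 0 = 0 \cdot 0 = 0$)
$\left(Q{\left(11,2 \right)} + 7 \left(\left(2 + 6\right) + E\right)\right)^{2} = \left(\left(11 + 6 \cdot 2 - 11 \cdot 2\right) + 7 \left(\left(2 + 6\right) + 0\right)\right)^{2} = \left(\left(11 + 12 - 22\right) + 7 \left(8 + 0\right)\right)^{2} = \left(1 + 7 \cdot 8\right)^{2} = \left(1 + 56\right)^{2} = 57^{2} = 3249$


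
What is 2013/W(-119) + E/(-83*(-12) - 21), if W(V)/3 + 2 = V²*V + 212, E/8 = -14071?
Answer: -189671993257/1642825275 ≈ -115.45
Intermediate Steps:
E = -112568 (E = 8*(-14071) = -112568)
W(V) = 630 + 3*V³ (W(V) = -6 + 3*(V²*V + 212) = -6 + 3*(V³ + 212) = -6 + 3*(212 + V³) = -6 + (636 + 3*V³) = 630 + 3*V³)
2013/W(-119) + E/(-83*(-12) - 21) = 2013/(630 + 3*(-119)³) - 112568/(-83*(-12) - 21) = 2013/(630 + 3*(-1685159)) - 112568/(996 - 21) = 2013/(630 - 5055477) - 112568/975 = 2013/(-5054847) - 112568*1/975 = 2013*(-1/5054847) - 112568/975 = -671/1684949 - 112568/975 = -189671993257/1642825275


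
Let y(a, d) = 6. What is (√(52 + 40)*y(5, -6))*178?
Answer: 2136*√23 ≈ 10244.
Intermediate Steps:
(√(52 + 40)*y(5, -6))*178 = (√(52 + 40)*6)*178 = (√92*6)*178 = ((2*√23)*6)*178 = (12*√23)*178 = 2136*√23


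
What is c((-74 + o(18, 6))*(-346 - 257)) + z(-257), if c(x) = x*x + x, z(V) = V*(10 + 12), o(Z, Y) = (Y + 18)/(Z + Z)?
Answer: 1955446966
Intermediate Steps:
o(Z, Y) = (18 + Y)/(2*Z) (o(Z, Y) = (18 + Y)/((2*Z)) = (18 + Y)*(1/(2*Z)) = (18 + Y)/(2*Z))
z(V) = 22*V (z(V) = V*22 = 22*V)
c(x) = x + x² (c(x) = x² + x = x + x²)
c((-74 + o(18, 6))*(-346 - 257)) + z(-257) = ((-74 + (½)*(18 + 6)/18)*(-346 - 257))*(1 + (-74 + (½)*(18 + 6)/18)*(-346 - 257)) + 22*(-257) = ((-74 + (½)*(1/18)*24)*(-603))*(1 + (-74 + (½)*(1/18)*24)*(-603)) - 5654 = ((-74 + ⅔)*(-603))*(1 + (-74 + ⅔)*(-603)) - 5654 = (-220/3*(-603))*(1 - 220/3*(-603)) - 5654 = 44220*(1 + 44220) - 5654 = 44220*44221 - 5654 = 1955452620 - 5654 = 1955446966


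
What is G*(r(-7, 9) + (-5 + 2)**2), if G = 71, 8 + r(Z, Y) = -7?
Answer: -426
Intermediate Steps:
r(Z, Y) = -15 (r(Z, Y) = -8 - 7 = -15)
G*(r(-7, 9) + (-5 + 2)**2) = 71*(-15 + (-5 + 2)**2) = 71*(-15 + (-3)**2) = 71*(-15 + 9) = 71*(-6) = -426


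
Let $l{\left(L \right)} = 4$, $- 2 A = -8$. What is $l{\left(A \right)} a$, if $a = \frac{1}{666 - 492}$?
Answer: $\frac{2}{87} \approx 0.022988$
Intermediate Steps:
$A = 4$ ($A = \left(- \frac{1}{2}\right) \left(-8\right) = 4$)
$a = \frac{1}{174} \approx 0.0057471$
$l{\left(A \right)} a = 4 \cdot \frac{1}{174} = \frac{2}{87}$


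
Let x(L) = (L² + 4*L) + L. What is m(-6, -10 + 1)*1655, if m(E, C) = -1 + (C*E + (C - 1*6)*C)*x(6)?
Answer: 20642815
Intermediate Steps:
x(L) = L² + 5*L
m(E, C) = -1 + 66*C*E + 66*C*(-6 + C) (m(E, C) = -1 + (C*E + (C - 1*6)*C)*(6*(5 + 6)) = -1 + (C*E + (C - 6)*C)*(6*11) = -1 + (C*E + (-6 + C)*C)*66 = -1 + (C*E + C*(-6 + C))*66 = -1 + (66*C*E + 66*C*(-6 + C)) = -1 + 66*C*E + 66*C*(-6 + C))
m(-6, -10 + 1)*1655 = (-1 - 396*(-10 + 1) + 66*(-10 + 1)² + 66*(-10 + 1)*(-6))*1655 = (-1 - 396*(-9) + 66*(-9)² + 66*(-9)*(-6))*1655 = (-1 + 3564 + 66*81 + 3564)*1655 = (-1 + 3564 + 5346 + 3564)*1655 = 12473*1655 = 20642815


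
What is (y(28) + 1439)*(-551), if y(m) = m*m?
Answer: -1224873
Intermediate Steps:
y(m) = m**2
(y(28) + 1439)*(-551) = (28**2 + 1439)*(-551) = (784 + 1439)*(-551) = 2223*(-551) = -1224873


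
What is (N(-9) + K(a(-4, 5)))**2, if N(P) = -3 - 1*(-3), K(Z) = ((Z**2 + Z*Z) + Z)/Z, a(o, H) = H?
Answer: 121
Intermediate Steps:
K(Z) = (Z + 2*Z**2)/Z (K(Z) = ((Z**2 + Z**2) + Z)/Z = (2*Z**2 + Z)/Z = (Z + 2*Z**2)/Z)
N(P) = 0 (N(P) = -3 + 3 = 0)
(N(-9) + K(a(-4, 5)))**2 = (0 + (1 + 2*5))**2 = (0 + (1 + 10))**2 = (0 + 11)**2 = 11**2 = 121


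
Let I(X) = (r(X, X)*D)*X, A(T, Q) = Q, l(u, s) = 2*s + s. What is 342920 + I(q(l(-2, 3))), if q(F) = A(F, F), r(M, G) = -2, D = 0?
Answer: 342920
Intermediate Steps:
l(u, s) = 3*s
q(F) = F
I(X) = 0 (I(X) = (-2*0)*X = 0*X = 0)
342920 + I(q(l(-2, 3))) = 342920 + 0 = 342920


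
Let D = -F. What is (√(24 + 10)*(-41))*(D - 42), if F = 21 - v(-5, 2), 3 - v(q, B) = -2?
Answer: 2378*√34 ≈ 13866.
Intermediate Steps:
v(q, B) = 5 (v(q, B) = 3 - 1*(-2) = 3 + 2 = 5)
F = 16 (F = 21 - 1*5 = 21 - 5 = 16)
D = -16 (D = -1*16 = -16)
(√(24 + 10)*(-41))*(D - 42) = (√(24 + 10)*(-41))*(-16 - 42) = (√34*(-41))*(-58) = -41*√34*(-58) = 2378*√34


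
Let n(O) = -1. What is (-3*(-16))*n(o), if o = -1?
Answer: -48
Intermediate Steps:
(-3*(-16))*n(o) = -3*(-16)*(-1) = 48*(-1) = -48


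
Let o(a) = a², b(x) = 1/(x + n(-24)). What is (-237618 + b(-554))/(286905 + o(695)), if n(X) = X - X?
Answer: -131640373/426541220 ≈ -0.30862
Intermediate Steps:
n(X) = 0
b(x) = 1/x (b(x) = 1/(x + 0) = 1/x)
(-237618 + b(-554))/(286905 + o(695)) = (-237618 + 1/(-554))/(286905 + 695²) = (-237618 - 1/554)/(286905 + 483025) = -131640373/554/769930 = -131640373/554*1/769930 = -131640373/426541220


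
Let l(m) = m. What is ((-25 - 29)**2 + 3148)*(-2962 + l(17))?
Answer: -17858480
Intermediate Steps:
((-25 - 29)**2 + 3148)*(-2962 + l(17)) = ((-25 - 29)**2 + 3148)*(-2962 + 17) = ((-54)**2 + 3148)*(-2945) = (2916 + 3148)*(-2945) = 6064*(-2945) = -17858480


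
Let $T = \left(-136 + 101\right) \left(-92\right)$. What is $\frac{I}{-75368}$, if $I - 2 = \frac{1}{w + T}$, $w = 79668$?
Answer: $- \frac{165777}{6247102784} \approx -2.6537 \cdot 10^{-5}$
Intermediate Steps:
$T = 3220$ ($T = \left(-35\right) \left(-92\right) = 3220$)
$I = \frac{165777}{82888}$ ($I = 2 + \frac{1}{79668 + 3220} = 2 + \frac{1}{82888} = \frac{165777}{82888} \approx 2.0$)
$\frac{I}{-75368} = \frac{165777}{82888 \left(-75368\right)} = \frac{165777}{82888} \left(- \frac{1}{75368}\right) = - \frac{165777}{6247102784}$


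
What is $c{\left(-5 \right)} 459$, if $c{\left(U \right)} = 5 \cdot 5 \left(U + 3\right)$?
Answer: $-22950$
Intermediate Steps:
$c{\left(U \right)} = 75 + 25 U$ ($c{\left(U \right)} = 25 \left(3 + U\right) = 75 + 25 U$)
$c{\left(-5 \right)} 459 = \left(75 + 25 \left(-5\right)\right) 459 = \left(75 - 125\right) 459 = \left(-50\right) 459 = -22950$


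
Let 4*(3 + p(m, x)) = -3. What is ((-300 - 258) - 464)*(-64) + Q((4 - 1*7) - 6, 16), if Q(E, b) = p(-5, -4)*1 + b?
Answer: 261681/4 ≈ 65420.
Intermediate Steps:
p(m, x) = -15/4 (p(m, x) = -3 + (¼)*(-3) = -3 - ¾ = -15/4)
Q(E, b) = -15/4 + b (Q(E, b) = -15/4*1 + b = -15/4 + b)
((-300 - 258) - 464)*(-64) + Q((4 - 1*7) - 6, 16) = ((-300 - 258) - 464)*(-64) + (-15/4 + 16) = (-558 - 464)*(-64) + 49/4 = -1022*(-64) + 49/4 = 65408 + 49/4 = 261681/4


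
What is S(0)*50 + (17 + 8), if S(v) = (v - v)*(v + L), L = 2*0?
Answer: 25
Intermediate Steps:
L = 0
S(v) = 0 (S(v) = (v - v)*(v + 0) = 0*v = 0)
S(0)*50 + (17 + 8) = 0*50 + (17 + 8) = 0 + 25 = 25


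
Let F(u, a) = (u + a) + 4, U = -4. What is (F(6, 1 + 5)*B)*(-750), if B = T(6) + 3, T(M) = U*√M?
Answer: -36000 + 48000*√6 ≈ 81576.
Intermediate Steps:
T(M) = -4*√M
F(u, a) = 4 + a + u (F(u, a) = (a + u) + 4 = 4 + a + u)
B = 3 - 4*√6 (B = -4*√6 + 3 = 3 - 4*√6 ≈ -6.7980)
(F(6, 1 + 5)*B)*(-750) = ((4 + (1 + 5) + 6)*(3 - 4*√6))*(-750) = ((4 + 6 + 6)*(3 - 4*√6))*(-750) = (16*(3 - 4*√6))*(-750) = (48 - 64*√6)*(-750) = -36000 + 48000*√6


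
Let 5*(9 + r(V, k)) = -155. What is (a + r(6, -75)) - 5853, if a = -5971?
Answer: -11864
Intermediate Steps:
r(V, k) = -40 (r(V, k) = -9 + (⅕)*(-155) = -9 - 31 = -40)
(a + r(6, -75)) - 5853 = (-5971 - 40) - 5853 = -6011 - 5853 = -11864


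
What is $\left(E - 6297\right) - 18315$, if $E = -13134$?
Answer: $-37746$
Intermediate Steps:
$\left(E - 6297\right) - 18315 = \left(-13134 - 6297\right) - 18315 = -19431 - 18315 = -37746$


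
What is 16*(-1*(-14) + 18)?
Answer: 512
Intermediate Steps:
16*(-1*(-14) + 18) = 16*(14 + 18) = 16*32 = 512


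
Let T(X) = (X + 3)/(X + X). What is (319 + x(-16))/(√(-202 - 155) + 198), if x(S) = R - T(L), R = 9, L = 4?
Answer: 86361/52748 - 2617*I*√357/316488 ≈ 1.6372 - 0.15624*I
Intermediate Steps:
T(X) = (3 + X)/(2*X) (T(X) = (3 + X)/((2*X)) = (3 + X)*(1/(2*X)) = (3 + X)/(2*X))
x(S) = 65/8 (x(S) = 9 - (3 + 4)/(2*4) = 9 - 7/(2*4) = 9 - 1*7/8 = 9 - 7/8 = 65/8)
(319 + x(-16))/(√(-202 - 155) + 198) = (319 + 65/8)/(√(-202 - 155) + 198) = 2617/(8*(√(-357) + 198)) = 2617/(8*(I*√357 + 198)) = 2617/(8*(198 + I*√357))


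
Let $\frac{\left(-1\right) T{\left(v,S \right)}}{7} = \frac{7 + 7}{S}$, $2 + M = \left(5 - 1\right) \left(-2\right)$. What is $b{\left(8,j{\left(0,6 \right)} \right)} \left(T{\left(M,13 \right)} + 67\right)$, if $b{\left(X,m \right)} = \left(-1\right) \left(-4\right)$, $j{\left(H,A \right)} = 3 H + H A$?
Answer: $\frac{3092}{13} \approx 237.85$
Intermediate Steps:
$j{\left(H,A \right)} = 3 H + A H$
$b{\left(X,m \right)} = 4$
$M = -10$ ($M = -2 + \left(5 - 1\right) \left(-2\right) = -2 + 4 \left(-2\right) = -2 - 8 = -10$)
$T{\left(v,S \right)} = - \frac{98}{S}$ ($T{\left(v,S \right)} = - 7 \frac{7 + 7}{S} = - 7 \frac{14}{S} = - \frac{98}{S}$)
$b{\left(8,j{\left(0,6 \right)} \right)} \left(T{\left(M,13 \right)} + 67\right) = 4 \left(- \frac{98}{13} + 67\right) = 4 \cdot \frac{773}{13} = \frac{3092}{13}$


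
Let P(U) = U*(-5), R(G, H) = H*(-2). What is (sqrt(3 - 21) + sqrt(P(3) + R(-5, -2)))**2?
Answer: -29 - 6*sqrt(22) ≈ -57.143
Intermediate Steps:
R(G, H) = -2*H
P(U) = -5*U
(sqrt(3 - 21) + sqrt(P(3) + R(-5, -2)))**2 = (sqrt(3 - 21) + sqrt(-5*3 - 2*(-2)))**2 = (sqrt(-18) + sqrt(-15 + 4))**2 = (3*I*sqrt(2) + sqrt(-11))**2 = (3*I*sqrt(2) + I*sqrt(11))**2 = (I*sqrt(11) + 3*I*sqrt(2))**2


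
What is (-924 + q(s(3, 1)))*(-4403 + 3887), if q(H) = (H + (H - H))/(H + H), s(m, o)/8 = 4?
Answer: 476526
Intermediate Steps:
s(m, o) = 32 (s(m, o) = 8*4 = 32)
q(H) = ½ (q(H) = (H + 0)/((2*H)) = H*(1/(2*H)) = ½)
(-924 + q(s(3, 1)))*(-4403 + 3887) = (-924 + ½)*(-4403 + 3887) = -1847/2*(-516) = 476526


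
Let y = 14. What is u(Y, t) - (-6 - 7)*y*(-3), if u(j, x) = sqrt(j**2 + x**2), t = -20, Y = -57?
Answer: -546 + sqrt(3649) ≈ -485.59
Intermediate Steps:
u(Y, t) - (-6 - 7)*y*(-3) = sqrt((-57)**2 + (-20)**2) - (-6 - 7)*14*(-3) = sqrt(3249 + 400) - (-13*14)*(-3) = sqrt(3649) - (-182)*(-3) = sqrt(3649) - 1*546 = sqrt(3649) - 546 = -546 + sqrt(3649)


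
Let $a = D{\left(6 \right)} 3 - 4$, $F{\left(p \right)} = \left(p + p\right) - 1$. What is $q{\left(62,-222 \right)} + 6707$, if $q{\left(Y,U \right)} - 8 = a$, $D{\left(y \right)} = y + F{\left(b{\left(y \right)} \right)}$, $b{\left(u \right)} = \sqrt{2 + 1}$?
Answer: $6726 + 6 \sqrt{3} \approx 6736.4$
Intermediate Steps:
$b{\left(u \right)} = \sqrt{3}$
$F{\left(p \right)} = -1 + 2 p$ ($F{\left(p \right)} = 2 p - 1 = -1 + 2 p$)
$D{\left(y \right)} = -1 + y + 2 \sqrt{3}$ ($D{\left(y \right)} = y - \left(1 - 2 \sqrt{3}\right) = -1 + y + 2 \sqrt{3}$)
$a = 11 + 6 \sqrt{3}$ ($a = \left(-1 + 6 + 2 \sqrt{3}\right) 3 - 4 = \left(5 + 2 \sqrt{3}\right) 3 - 4 = \left(15 + 6 \sqrt{3}\right) - 4 = 11 + 6 \sqrt{3} \approx 21.392$)
$q{\left(Y,U \right)} = 19 + 6 \sqrt{3}$ ($q{\left(Y,U \right)} = 8 + \left(11 + 6 \sqrt{3}\right) = 19 + 6 \sqrt{3}$)
$q{\left(62,-222 \right)} + 6707 = \left(19 + 6 \sqrt{3}\right) + 6707 = 6726 + 6 \sqrt{3}$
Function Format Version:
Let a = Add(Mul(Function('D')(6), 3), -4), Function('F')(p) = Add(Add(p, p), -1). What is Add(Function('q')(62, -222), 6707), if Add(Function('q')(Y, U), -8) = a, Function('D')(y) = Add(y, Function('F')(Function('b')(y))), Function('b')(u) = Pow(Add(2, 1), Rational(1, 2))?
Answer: Add(6726, Mul(6, Pow(3, Rational(1, 2)))) ≈ 6736.4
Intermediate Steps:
Function('b')(u) = Pow(3, Rational(1, 2))
Function('F')(p) = Add(-1, Mul(2, p)) (Function('F')(p) = Add(Mul(2, p), -1) = Add(-1, Mul(2, p)))
Function('D')(y) = Add(-1, y, Mul(2, Pow(3, Rational(1, 2)))) (Function('D')(y) = Add(y, Add(-1, Mul(2, Pow(3, Rational(1, 2))))) = Add(-1, y, Mul(2, Pow(3, Rational(1, 2)))))
a = Add(11, Mul(6, Pow(3, Rational(1, 2)))) (a = Add(Mul(Add(-1, 6, Mul(2, Pow(3, Rational(1, 2)))), 3), -4) = Add(Mul(Add(5, Mul(2, Pow(3, Rational(1, 2)))), 3), -4) = Add(Add(15, Mul(6, Pow(3, Rational(1, 2)))), -4) = Add(11, Mul(6, Pow(3, Rational(1, 2)))) ≈ 21.392)
Function('q')(Y, U) = Add(19, Mul(6, Pow(3, Rational(1, 2)))) (Function('q')(Y, U) = Add(8, Add(11, Mul(6, Pow(3, Rational(1, 2))))) = Add(19, Mul(6, Pow(3, Rational(1, 2)))))
Add(Function('q')(62, -222), 6707) = Add(Add(19, Mul(6, Pow(3, Rational(1, 2)))), 6707) = Add(6726, Mul(6, Pow(3, Rational(1, 2))))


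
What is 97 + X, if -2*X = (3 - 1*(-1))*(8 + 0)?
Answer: 81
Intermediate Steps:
X = -16 (X = -(3 - 1*(-1))*(8 + 0)/2 = -(3 + 1)*8/2 = -2*8 = -½*32 = -16)
97 + X = 97 - 16 = 81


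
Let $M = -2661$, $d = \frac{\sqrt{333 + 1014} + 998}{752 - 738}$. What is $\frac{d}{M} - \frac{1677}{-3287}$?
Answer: $\frac{29597266}{61226949} - \frac{\sqrt{1347}}{37254} \approx 0.48242$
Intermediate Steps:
$d = \frac{499}{7} + \frac{\sqrt{1347}}{14}$ ($d = \frac{\sqrt{1347} + 998}{14} = \left(998 + \sqrt{1347}\right) \frac{1}{14} = \frac{499}{7} + \frac{\sqrt{1347}}{14} \approx 73.907$)
$\frac{d}{M} - \frac{1677}{-3287} = \frac{\frac{499}{7} + \frac{\sqrt{1347}}{14}}{-2661} - \frac{1677}{-3287} = \left(\frac{499}{7} + \frac{\sqrt{1347}}{14}\right) \left(- \frac{1}{2661}\right) - - \frac{1677}{3287} = \left(- \frac{499}{18627} - \frac{\sqrt{1347}}{37254}\right) + \frac{1677}{3287} = \frac{29597266}{61226949} - \frac{\sqrt{1347}}{37254}$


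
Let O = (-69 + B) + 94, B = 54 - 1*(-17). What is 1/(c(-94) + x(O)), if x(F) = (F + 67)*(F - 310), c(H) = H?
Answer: -1/34976 ≈ -2.8591e-5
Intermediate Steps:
B = 71 (B = 54 + 17 = 71)
O = 96 (O = (-69 + 71) + 94 = 2 + 94 = 96)
x(F) = (-310 + F)*(67 + F) (x(F) = (67 + F)*(-310 + F) = (-310 + F)*(67 + F))
1/(c(-94) + x(O)) = 1/(-94 + (-20770 + 96**2 - 243*96)) = 1/(-94 + (-20770 + 9216 - 23328)) = 1/(-94 - 34882) = 1/(-34976) = -1/34976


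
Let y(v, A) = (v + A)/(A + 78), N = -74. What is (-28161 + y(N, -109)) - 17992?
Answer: -1430560/31 ≈ -46147.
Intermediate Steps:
y(v, A) = (A + v)/(78 + A)
(-28161 + y(N, -109)) - 17992 = (-28161 + (-109 - 74)/(78 - 109)) - 17992 = (-28161 - 183/(-31)) - 17992 = (-28161 - 1/31*(-183)) - 17992 = (-28161 + 183/31) - 17992 = -872808/31 - 17992 = -1430560/31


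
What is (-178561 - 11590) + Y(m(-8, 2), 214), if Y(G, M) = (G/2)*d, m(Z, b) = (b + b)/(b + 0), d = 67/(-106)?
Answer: -20156073/106 ≈ -1.9015e+5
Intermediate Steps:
d = -67/106 (d = 67*(-1/106) = -67/106 ≈ -0.63208)
m(Z, b) = 2 (m(Z, b) = (2*b)/b = 2)
Y(G, M) = -67*G/212 (Y(G, M) = (G/2)*(-67/106) = -67*G/212)
(-178561 - 11590) + Y(m(-8, 2), 214) = (-178561 - 11590) - 67/212*2 = -190151 - 67/106 = -20156073/106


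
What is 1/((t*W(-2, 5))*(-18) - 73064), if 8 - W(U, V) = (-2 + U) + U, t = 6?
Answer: -1/74576 ≈ -1.3409e-5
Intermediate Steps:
W(U, V) = 10 - 2*U (W(U, V) = 8 - ((-2 + U) + U) = 8 - (-2 + 2*U) = 8 + (2 - 2*U) = 10 - 2*U)
1/((t*W(-2, 5))*(-18) - 73064) = 1/((6*(10 - 2*(-2)))*(-18) - 73064) = 1/((6*(10 + 4))*(-18) - 73064) = 1/((6*14)*(-18) - 73064) = 1/(84*(-18) - 73064) = 1/(-1512 - 73064) = 1/(-74576) = -1/74576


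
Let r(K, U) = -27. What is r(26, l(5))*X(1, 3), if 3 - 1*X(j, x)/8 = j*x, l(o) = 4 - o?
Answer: 0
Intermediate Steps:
X(j, x) = 24 - 8*j*x
r(26, l(5))*X(1, 3) = -27*(24 - 8*1*3) = -27*(24 - 24) = -27*0 = 0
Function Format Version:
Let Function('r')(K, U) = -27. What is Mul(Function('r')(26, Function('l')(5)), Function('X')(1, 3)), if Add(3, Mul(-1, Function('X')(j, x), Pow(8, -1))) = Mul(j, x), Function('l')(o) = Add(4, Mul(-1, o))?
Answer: 0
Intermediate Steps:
Function('X')(j, x) = Add(24, Mul(-8, j, x)) (Function('X')(j, x) = Add(24, Mul(-8, Mul(j, x))) = Add(24, Mul(-8, j, x)))
Mul(Function('r')(26, Function('l')(5)), Function('X')(1, 3)) = Mul(-27, Add(24, Mul(-8, 1, 3))) = Mul(-27, Add(24, -24)) = Mul(-27, 0) = 0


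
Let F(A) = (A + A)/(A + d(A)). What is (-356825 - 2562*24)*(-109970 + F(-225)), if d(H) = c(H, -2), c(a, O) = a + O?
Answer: 10396330897435/226 ≈ 4.6001e+10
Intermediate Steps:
c(a, O) = O + a
d(H) = -2 + H
F(A) = 2*A/(-2 + 2*A) (F(A) = (A + A)/(A + (-2 + A)) = (2*A)/(-2 + 2*A) = 2*A/(-2 + 2*A))
(-356825 - 2562*24)*(-109970 + F(-225)) = (-356825 - 2562*24)*(-109970 - 225/(-1 - 225)) = (-356825 - 61488)*(-109970 - 225/(-226)) = -418313*(-109970 - 225*(-1/226)) = -418313*(-109970 + 225/226) = -418313*(-24852995/226) = 10396330897435/226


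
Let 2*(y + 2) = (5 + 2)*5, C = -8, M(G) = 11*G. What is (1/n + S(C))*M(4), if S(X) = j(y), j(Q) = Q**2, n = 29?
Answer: 306603/29 ≈ 10573.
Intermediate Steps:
y = 31/2 (y = -2 + ((5 + 2)*5)/2 = -2 + (7*5)/2 = -2 + (1/2)*35 = -2 + 35/2 = 31/2 ≈ 15.500)
S(X) = 961/4 (S(X) = (31/2)**2 = 961/4)
(1/n + S(C))*M(4) = (1/29 + 961/4)*(11*4) = (1/29 + 961/4)*44 = (27873/116)*44 = 306603/29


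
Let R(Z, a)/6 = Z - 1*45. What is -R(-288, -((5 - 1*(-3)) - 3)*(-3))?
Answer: 1998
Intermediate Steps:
R(Z, a) = -270 + 6*Z (R(Z, a) = 6*(Z - 1*45) = 6*(Z - 45) = 6*(-45 + Z) = -270 + 6*Z)
-R(-288, -((5 - 1*(-3)) - 3)*(-3)) = -(-270 + 6*(-288)) = -(-270 - 1728) = -1*(-1998) = 1998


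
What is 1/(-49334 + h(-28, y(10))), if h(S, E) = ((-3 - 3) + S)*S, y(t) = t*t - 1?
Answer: -1/48382 ≈ -2.0669e-5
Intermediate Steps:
y(t) = -1 + t² (y(t) = t² - 1 = -1 + t²)
h(S, E) = S*(-6 + S) (h(S, E) = (-6 + S)*S = S*(-6 + S))
1/(-49334 + h(-28, y(10))) = 1/(-49334 - 28*(-6 - 28)) = 1/(-49334 - 28*(-34)) = 1/(-49334 + 952) = 1/(-48382) = -1/48382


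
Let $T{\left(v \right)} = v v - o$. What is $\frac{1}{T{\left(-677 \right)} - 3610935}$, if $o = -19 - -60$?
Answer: $- \frac{1}{3152647} \approx -3.1719 \cdot 10^{-7}$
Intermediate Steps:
$o = 41$ ($o = -19 + 60 = 41$)
$T{\left(v \right)} = -41 + v^{2}$ ($T{\left(v \right)} = v v - 41 = v^{2} - 41 = -41 + v^{2}$)
$\frac{1}{T{\left(-677 \right)} - 3610935} = \frac{1}{\left(-41 + \left(-677\right)^{2}\right) - 3610935} = \frac{1}{\left(-41 + 458329\right) - 3610935} = \frac{1}{458288 - 3610935} = \frac{1}{-3152647} = - \frac{1}{3152647}$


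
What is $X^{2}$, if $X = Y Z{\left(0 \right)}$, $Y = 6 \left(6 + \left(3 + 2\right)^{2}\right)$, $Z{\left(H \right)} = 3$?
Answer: $311364$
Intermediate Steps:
$Y = 186$ ($Y = 6 \left(6 + 5^{2}\right) = 6 \left(6 + 25\right) = 6 \cdot 31 = 186$)
$X = 558$ ($X = 186 \cdot 3 = 558$)
$X^{2} = 558^{2} = 311364$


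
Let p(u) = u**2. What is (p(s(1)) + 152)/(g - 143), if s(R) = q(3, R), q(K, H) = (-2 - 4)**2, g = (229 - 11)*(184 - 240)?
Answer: -1448/12351 ≈ -0.11724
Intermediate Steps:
g = -12208 (g = 218*(-56) = -12208)
q(K, H) = 36 (q(K, H) = (-6)**2 = 36)
s(R) = 36
(p(s(1)) + 152)/(g - 143) = (36**2 + 152)/(-12208 - 143) = (1296 + 152)/(-12351) = 1448*(-1/12351) = -1448/12351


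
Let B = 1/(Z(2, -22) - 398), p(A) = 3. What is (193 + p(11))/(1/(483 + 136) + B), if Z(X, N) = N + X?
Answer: -50713432/201 ≈ -2.5231e+5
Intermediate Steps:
B = -1/418 (B = 1/((-22 + 2) - 398) = 1/(-20 - 398) = 1/(-418) = -1/418 ≈ -0.0023923)
(193 + p(11))/(1/(483 + 136) + B) = (193 + 3)/(1/(483 + 136) - 1/418) = 196/(1/619 - 1/418) = 196/(-201/258742) = 196*(-258742/201) = -50713432/201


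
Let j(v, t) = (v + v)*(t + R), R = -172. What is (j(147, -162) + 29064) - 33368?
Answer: -102500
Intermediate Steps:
j(v, t) = 2*v*(-172 + t) (j(v, t) = (v + v)*(t - 172) = (2*v)*(-172 + t) = 2*v*(-172 + t))
(j(147, -162) + 29064) - 33368 = (2*147*(-172 - 162) + 29064) - 33368 = (2*147*(-334) + 29064) - 33368 = (-98196 + 29064) - 33368 = -69132 - 33368 = -102500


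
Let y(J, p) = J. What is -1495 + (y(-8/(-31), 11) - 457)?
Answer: -60504/31 ≈ -1951.7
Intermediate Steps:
-1495 + (y(-8/(-31), 11) - 457) = -1495 + (-8/(-31) - 457) = -1495 + (-8*(-1/31) - 457) = -1495 + (8/31 - 457) = -1495 - 14159/31 = -60504/31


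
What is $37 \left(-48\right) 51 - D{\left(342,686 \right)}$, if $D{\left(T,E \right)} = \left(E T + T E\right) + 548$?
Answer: $-560348$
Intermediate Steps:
$D{\left(T,E \right)} = 548 + 2 E T$ ($D{\left(T,E \right)} = \left(E T + E T\right) + 548 = 2 E T + 548 = 548 + 2 E T$)
$37 \left(-48\right) 51 - D{\left(342,686 \right)} = 37 \left(-48\right) 51 - \left(548 + 2 \cdot 686 \cdot 342\right) = \left(-1776\right) 51 - \left(548 + 469224\right) = -90576 - 469772 = -560348$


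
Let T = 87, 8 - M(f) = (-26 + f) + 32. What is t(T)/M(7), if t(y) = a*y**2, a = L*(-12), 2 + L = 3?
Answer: 90828/5 ≈ 18166.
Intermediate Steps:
L = 1 (L = -2 + 3 = 1)
M(f) = 2 - f (M(f) = 8 - ((-26 + f) + 32) = 8 - (6 + f) = 8 + (-6 - f) = 2 - f)
a = -12 (a = 1*(-12) = -12)
t(y) = -12*y**2
t(T)/M(7) = (-12*87**2)/(2 - 1*7) = (-12*7569)/(2 - 7) = -90828/(-5) = -90828*(-1/5) = 90828/5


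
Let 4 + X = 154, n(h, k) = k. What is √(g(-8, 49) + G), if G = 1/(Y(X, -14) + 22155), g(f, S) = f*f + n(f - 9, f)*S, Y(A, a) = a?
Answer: I*√160793410827/22141 ≈ 18.111*I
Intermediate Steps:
X = 150 (X = -4 + 154 = 150)
g(f, S) = f² + S*f (g(f, S) = f*f + f*S = f² + S*f)
G = 1/22141 (G = 1/(-14 + 22155) = 1/22141 ≈ 4.5165e-5)
√(g(-8, 49) + G) = √(-8*(49 - 8) + 1/22141) = √(-8*41 + 1/22141) = √(-328 + 1/22141) = √(-7262247/22141) = I*√160793410827/22141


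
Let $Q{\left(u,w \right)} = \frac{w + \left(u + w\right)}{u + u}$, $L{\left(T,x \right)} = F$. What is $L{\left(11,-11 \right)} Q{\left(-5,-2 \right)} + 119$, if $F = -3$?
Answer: $\frac{1163}{10} \approx 116.3$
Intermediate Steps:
$L{\left(T,x \right)} = -3$
$Q{\left(u,w \right)} = \frac{u + 2 w}{2 u}$
$L{\left(11,-11 \right)} Q{\left(-5,-2 \right)} + 119 = - 3 \frac{-2 + \frac{1}{2} \left(-5\right)}{-5} + 119 = - 3 \left(- \frac{-2 - \frac{5}{2}}{5}\right) + 119 = - 3 \left(\left(- \frac{1}{5}\right) \left(- \frac{9}{2}\right)\right) + 119 = \left(-3\right) \frac{9}{10} + 119 = - \frac{27}{10} + 119 = \frac{1163}{10}$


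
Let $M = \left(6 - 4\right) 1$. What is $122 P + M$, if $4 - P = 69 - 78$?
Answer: $1588$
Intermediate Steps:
$M = 2$ ($M = 2 \cdot 1 = 2$)
$P = 13$ ($P = 4 - \left(69 - 78\right) = 4 - -9 = 4 + 9 = 13$)
$122 P + M = 122 \cdot 13 + 2 = 1586 + 2 = 1588$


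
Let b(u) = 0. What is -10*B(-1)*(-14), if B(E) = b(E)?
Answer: 0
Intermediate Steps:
B(E) = 0
-10*B(-1)*(-14) = -10*0*(-14) = 0*(-14) = 0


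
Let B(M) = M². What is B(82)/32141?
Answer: 6724/32141 ≈ 0.20920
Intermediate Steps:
B(82)/32141 = 82²/32141 = 6724*(1/32141) = 6724/32141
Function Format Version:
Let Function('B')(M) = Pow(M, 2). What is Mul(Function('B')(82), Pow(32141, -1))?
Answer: Rational(6724, 32141) ≈ 0.20920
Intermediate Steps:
Mul(Function('B')(82), Pow(32141, -1)) = Mul(Pow(82, 2), Pow(32141, -1)) = Mul(6724, Rational(1, 32141)) = Rational(6724, 32141)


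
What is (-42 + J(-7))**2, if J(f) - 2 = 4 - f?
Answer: 841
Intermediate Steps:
J(f) = 6 - f (J(f) = 2 + (4 - f) = 6 - f)
(-42 + J(-7))**2 = (-42 + (6 - 1*(-7)))**2 = (-42 + (6 + 7))**2 = (-42 + 13)**2 = (-29)**2 = 841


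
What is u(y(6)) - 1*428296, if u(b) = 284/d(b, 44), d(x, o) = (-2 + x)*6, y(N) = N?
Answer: -2569705/6 ≈ -4.2828e+5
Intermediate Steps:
d(x, o) = -12 + 6*x
u(b) = 284/(-12 + 6*b)
u(y(6)) - 1*428296 = 142/(3*(-2 + 6)) - 1*428296 = (142/3)/4 - 428296 = (142/3)*(¼) - 428296 = 71/6 - 428296 = -2569705/6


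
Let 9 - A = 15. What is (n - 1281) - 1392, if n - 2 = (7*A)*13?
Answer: -3217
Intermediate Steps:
A = -6 (A = 9 - 1*15 = 9 - 15 = -6)
n = -544 (n = 2 + (7*(-6))*13 = 2 - 42*13 = 2 - 546 = -544)
(n - 1281) - 1392 = (-544 - 1281) - 1392 = -1825 - 1392 = -3217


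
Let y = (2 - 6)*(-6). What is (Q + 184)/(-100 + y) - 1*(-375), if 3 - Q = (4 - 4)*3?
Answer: 28313/76 ≈ 372.54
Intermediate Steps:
Q = 3 (Q = 3 - (4 - 4)*3 = 3 - 0*3 = 3 - 1*0 = 3 + 0 = 3)
y = 24 (y = -4*(-6) = 24)
(Q + 184)/(-100 + y) - 1*(-375) = (3 + 184)/(-100 + 24) - 1*(-375) = 187/(-76) + 375 = 187*(-1/76) + 375 = -187/76 + 375 = 28313/76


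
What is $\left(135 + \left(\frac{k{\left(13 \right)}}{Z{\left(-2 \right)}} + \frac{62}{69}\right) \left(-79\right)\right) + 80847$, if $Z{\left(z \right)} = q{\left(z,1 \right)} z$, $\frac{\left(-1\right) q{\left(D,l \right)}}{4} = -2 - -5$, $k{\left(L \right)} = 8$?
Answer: $\frac{5581043}{69} \approx 80885.0$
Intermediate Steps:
$q{\left(D,l \right)} = -12$ ($q{\left(D,l \right)} = - 4 \left(-2 - -5\right) = - 4 \left(-2 + 5\right) = \left(-4\right) 3 = -12$)
$Z{\left(z \right)} = - 12 z$
$\left(135 + \left(\frac{k{\left(13 \right)}}{Z{\left(-2 \right)}} + \frac{62}{69}\right) \left(-79\right)\right) + 80847 = \left(135 + \left(\frac{8}{\left(-12\right) \left(-2\right)} + \frac{62}{69}\right) \left(-79\right)\right) + 80847 = \left(135 + \left(\frac{8}{24} + 62 \cdot \frac{1}{69}\right) \left(-79\right)\right) + 80847 = \left(135 + \left(8 \cdot \frac{1}{24} + \frac{62}{69}\right) \left(-79\right)\right) + 80847 = \left(135 + \left(\frac{1}{3} + \frac{62}{69}\right) \left(-79\right)\right) + 80847 = \left(135 + \frac{85}{69} \left(-79\right)\right) + 80847 = \left(135 - \frac{6715}{69}\right) + 80847 = \frac{2600}{69} + 80847 = \frac{5581043}{69}$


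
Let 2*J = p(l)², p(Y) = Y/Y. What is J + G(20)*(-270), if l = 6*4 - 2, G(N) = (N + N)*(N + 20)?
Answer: -863999/2 ≈ -4.3200e+5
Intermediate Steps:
G(N) = 2*N*(20 + N) (G(N) = (2*N)*(20 + N) = 2*N*(20 + N))
l = 22 (l = 24 - 2 = 22)
p(Y) = 1
J = ½ (J = (½)*1² = (½)*1 = ½ ≈ 0.50000)
J + G(20)*(-270) = ½ + (2*20*(20 + 20))*(-270) = ½ + (2*20*40)*(-270) = ½ + 1600*(-270) = ½ - 432000 = -863999/2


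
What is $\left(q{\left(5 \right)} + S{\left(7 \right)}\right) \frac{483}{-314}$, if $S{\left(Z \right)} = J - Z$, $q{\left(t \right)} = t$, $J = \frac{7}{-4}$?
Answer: $\frac{7245}{1256} \approx 5.7683$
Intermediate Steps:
$J = - \frac{7}{4}$ ($J = 7 \left(- \frac{1}{4}\right) = - \frac{7}{4} \approx -1.75$)
$S{\left(Z \right)} = - \frac{7}{4} - Z$
$\left(q{\left(5 \right)} + S{\left(7 \right)}\right) \frac{483}{-314} = \left(5 - \frac{35}{4}\right) \frac{483}{-314} = \left(5 - \frac{35}{4}\right) 483 \left(- \frac{1}{314}\right) = \left(5 - \frac{35}{4}\right) \left(- \frac{483}{314}\right) = \left(- \frac{15}{4}\right) \left(- \frac{483}{314}\right) = \frac{7245}{1256}$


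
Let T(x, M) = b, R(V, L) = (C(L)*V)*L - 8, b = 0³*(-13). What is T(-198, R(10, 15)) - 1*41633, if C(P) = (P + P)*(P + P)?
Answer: -41633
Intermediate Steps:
C(P) = 4*P² (C(P) = (2*P)*(2*P) = 4*P²)
b = 0 (b = 0*(-13) = 0)
R(V, L) = -8 + 4*V*L³ (R(V, L) = ((4*L²)*V)*L - 8 = (4*V*L²)*L - 8 = 4*V*L³ - 8 = -8 + 4*V*L³)
T(x, M) = 0
T(-198, R(10, 15)) - 1*41633 = 0 - 1*41633 = 0 - 41633 = -41633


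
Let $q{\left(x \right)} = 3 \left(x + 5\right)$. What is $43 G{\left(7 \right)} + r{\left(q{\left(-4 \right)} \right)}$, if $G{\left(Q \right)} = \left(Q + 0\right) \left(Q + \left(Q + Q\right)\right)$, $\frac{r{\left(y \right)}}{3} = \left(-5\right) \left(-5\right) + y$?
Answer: $6405$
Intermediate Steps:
$q{\left(x \right)} = 15 + 3 x$ ($q{\left(x \right)} = 3 \left(5 + x\right) = 15 + 3 x$)
$r{\left(y \right)} = 75 + 3 y$ ($r{\left(y \right)} = 3 \left(\left(-5\right) \left(-5\right) + y\right) = 3 \left(25 + y\right) = 75 + 3 y$)
$G{\left(Q \right)} = 3 Q^{2}$ ($G{\left(Q \right)} = Q \left(Q + 2 Q\right) = Q 3 Q = 3 Q^{2}$)
$43 G{\left(7 \right)} + r{\left(q{\left(-4 \right)} \right)} = 43 \cdot 3 \cdot 7^{2} + \left(75 + 3 \left(15 + 3 \left(-4\right)\right)\right) = 43 \cdot 3 \cdot 49 + \left(75 + 3 \left(15 - 12\right)\right) = 43 \cdot 147 + \left(75 + 3 \cdot 3\right) = 6321 + \left(75 + 9\right) = 6321 + 84 = 6405$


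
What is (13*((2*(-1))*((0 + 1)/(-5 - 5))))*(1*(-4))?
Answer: -52/5 ≈ -10.400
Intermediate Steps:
(13*((2*(-1))*((0 + 1)/(-5 - 5))))*(1*(-4)) = (13*(-2/(-10)))*(-4) = (13*(-2*(-1)/10))*(-4) = (13*(-2*(-1/10)))*(-4) = (13*(1/5))*(-4) = (13/5)*(-4) = -52/5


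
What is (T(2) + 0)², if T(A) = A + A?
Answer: 16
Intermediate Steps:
T(A) = 2*A
(T(2) + 0)² = (2*2 + 0)² = (4 + 0)² = 4² = 16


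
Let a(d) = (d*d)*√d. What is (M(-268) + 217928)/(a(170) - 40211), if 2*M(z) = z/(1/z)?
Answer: 10207160240/140368775479 + 7335976000*√170/140368775479 ≈ 0.75413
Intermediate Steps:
M(z) = z²/2 (M(z) = (z/(1/z))/2 = (z*z)/2 = z²/2)
a(d) = d^(5/2) (a(d) = d²*√d = d^(5/2))
(M(-268) + 217928)/(a(170) - 40211) = ((½)*(-268)² + 217928)/(170^(5/2) - 40211) = ((½)*71824 + 217928)/(28900*√170 - 40211) = (35912 + 217928)/(-40211 + 28900*√170) = 253840/(-40211 + 28900*√170)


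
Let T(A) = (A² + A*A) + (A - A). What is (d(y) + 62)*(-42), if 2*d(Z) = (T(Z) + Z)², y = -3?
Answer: -7329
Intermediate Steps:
T(A) = 2*A² (T(A) = (A² + A²) + 0 = 2*A² + 0 = 2*A²)
d(Z) = (Z + 2*Z²)²/2 (d(Z) = (2*Z² + Z)²/2 = (Z + 2*Z²)²/2)
(d(y) + 62)*(-42) = ((½)*(-3)²*(1 + 2*(-3))² + 62)*(-42) = ((½)*9*(1 - 6)² + 62)*(-42) = ((½)*9*(-5)² + 62)*(-42) = ((½)*9*25 + 62)*(-42) = (225/2 + 62)*(-42) = (349/2)*(-42) = -7329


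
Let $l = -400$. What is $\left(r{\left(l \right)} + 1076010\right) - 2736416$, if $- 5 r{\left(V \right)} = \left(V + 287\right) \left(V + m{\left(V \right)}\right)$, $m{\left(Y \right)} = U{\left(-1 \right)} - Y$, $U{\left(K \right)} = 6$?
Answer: $- \frac{8301352}{5} \approx -1.6603 \cdot 10^{6}$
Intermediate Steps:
$m{\left(Y \right)} = 6 - Y$
$r{\left(V \right)} = - \frac{1722}{5} - \frac{6 V}{5}$ ($r{\left(V \right)} = - \frac{\left(V + 287\right) \left(V - \left(-6 + V\right)\right)}{5} = - \frac{\left(287 + V\right) 6}{5} = - \frac{1722 + 6 V}{5} = - \frac{1722}{5} - \frac{6 V}{5}$)
$\left(r{\left(l \right)} + 1076010\right) - 2736416 = \left(\left(- \frac{1722}{5} - -480\right) + 1076010\right) - 2736416 = \left(\left(- \frac{1722}{5} + 480\right) + 1076010\right) - 2736416 = \left(\frac{678}{5} + 1076010\right) - 2736416 = \frac{5380728}{5} - 2736416 = - \frac{8301352}{5}$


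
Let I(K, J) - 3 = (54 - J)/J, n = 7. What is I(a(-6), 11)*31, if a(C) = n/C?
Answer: 2356/11 ≈ 214.18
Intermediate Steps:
a(C) = 7/C
I(K, J) = 3 + (54 - J)/J
I(a(-6), 11)*31 = (2 + 54/11)*31 = (76/11)*31 = 2356/11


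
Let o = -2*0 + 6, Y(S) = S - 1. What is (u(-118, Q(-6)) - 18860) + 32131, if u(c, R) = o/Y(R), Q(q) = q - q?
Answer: 13265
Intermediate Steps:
Y(S) = -1 + S
o = 6 (o = 0 + 6 = 6)
Q(q) = 0
u(c, R) = 6/(-1 + R)
(u(-118, Q(-6)) - 18860) + 32131 = (6/(-1 + 0) - 18860) + 32131 = (6/(-1) - 18860) + 32131 = (6*(-1) - 18860) + 32131 = (-6 - 18860) + 32131 = -18866 + 32131 = 13265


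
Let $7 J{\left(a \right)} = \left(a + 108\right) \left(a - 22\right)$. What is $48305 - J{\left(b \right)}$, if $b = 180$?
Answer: $\frac{292631}{7} \approx 41804.0$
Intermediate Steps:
$J{\left(a \right)} = \frac{\left(-22 + a\right) \left(108 + a\right)}{7}$ ($J{\left(a \right)} = \frac{\left(a + 108\right) \left(a - 22\right)}{7} = \frac{\left(108 + a\right) \left(-22 + a\right)}{7} = \frac{\left(-22 + a\right) \left(108 + a\right)}{7}$)
$48305 - J{\left(b \right)} = 48305 - \left(- \frac{2376}{7} + \frac{180^{2}}{7} + \frac{86}{7} \cdot 180\right) = 48305 - \left(- \frac{2376}{7} + \frac{1}{7} \cdot 32400 + \frac{15480}{7}\right) = 48305 - \left(- \frac{2376}{7} + \frac{32400}{7} + \frac{15480}{7}\right) = 48305 - \frac{45504}{7} = \frac{292631}{7}$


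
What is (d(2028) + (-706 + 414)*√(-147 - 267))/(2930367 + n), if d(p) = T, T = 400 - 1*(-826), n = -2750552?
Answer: 1226/179815 - 876*I*√46/179815 ≈ 0.0068181 - 0.033041*I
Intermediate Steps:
T = 1226 (T = 400 + 826 = 1226)
d(p) = 1226
(d(2028) + (-706 + 414)*√(-147 - 267))/(2930367 + n) = (1226 + (-706 + 414)*√(-147 - 267))/(2930367 - 2750552) = (1226 - 876*I*√46)/179815 = (1226 - 876*I*√46)*(1/179815) = 1226/179815 - 876*I*√46/179815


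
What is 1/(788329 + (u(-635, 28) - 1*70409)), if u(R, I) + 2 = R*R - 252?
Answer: 1/1120891 ≈ 8.9215e-7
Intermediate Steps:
u(R, I) = -254 + R**2 (u(R, I) = -2 + (R*R - 252) = -2 + (R**2 - 252) = -2 + (-252 + R**2) = -254 + R**2)
1/(788329 + (u(-635, 28) - 1*70409)) = 1/(788329 + ((-254 + (-635)**2) - 1*70409)) = 1/(788329 + ((-254 + 403225) - 70409)) = 1/(788329 + (402971 - 70409)) = 1/(788329 + 332562) = 1/1120891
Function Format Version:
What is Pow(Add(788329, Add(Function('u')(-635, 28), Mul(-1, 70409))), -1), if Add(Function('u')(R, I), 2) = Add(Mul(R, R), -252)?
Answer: Rational(1, 1120891) ≈ 8.9215e-7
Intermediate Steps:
Function('u')(R, I) = Add(-254, Pow(R, 2)) (Function('u')(R, I) = Add(-2, Add(Mul(R, R), -252)) = Add(-2, Add(Pow(R, 2), -252)) = Add(-2, Add(-252, Pow(R, 2))) = Add(-254, Pow(R, 2)))
Pow(Add(788329, Add(Function('u')(-635, 28), Mul(-1, 70409))), -1) = Pow(Add(788329, Add(Add(-254, Pow(-635, 2)), Mul(-1, 70409))), -1) = Pow(Add(788329, Add(Add(-254, 403225), -70409)), -1) = Pow(Add(788329, Add(402971, -70409)), -1) = Pow(Add(788329, 332562), -1) = Pow(1120891, -1) = Rational(1, 1120891)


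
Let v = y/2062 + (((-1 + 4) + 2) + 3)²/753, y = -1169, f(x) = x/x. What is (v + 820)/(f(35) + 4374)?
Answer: 1272454231/6793001250 ≈ 0.18732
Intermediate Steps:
f(x) = 1
v = -748289/1552686 (v = -1169/2062 + (((-1 + 4) + 2) + 3)²/753 = -1169*1/2062 + ((3 + 2) + 3)²*(1/753) = -1169/2062 + (5 + 3)²*(1/753) = -1169/2062 + 8²*(1/753) = -1169/2062 + 64*(1/753) = -1169/2062 + 64/753 = -748289/1552686 ≈ -0.48193)
(v + 820)/(f(35) + 4374) = (-748289/1552686 + 820)/(1 + 4374) = (1272454231/1552686)/4375 = (1272454231/1552686)*(1/4375) = 1272454231/6793001250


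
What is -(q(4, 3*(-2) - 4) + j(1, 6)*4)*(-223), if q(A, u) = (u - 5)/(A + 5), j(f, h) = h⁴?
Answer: 3466981/3 ≈ 1.1557e+6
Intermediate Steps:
q(A, u) = (-5 + u)/(5 + A)
-(q(4, 3*(-2) - 4) + j(1, 6)*4)*(-223) = -((-5 + (3*(-2) - 4))/(5 + 4) + 6⁴*4)*(-223) = -((-5 + (-6 - 4))/9 + 1296*4)*(-223) = -((-5 - 10)/9 + 5184)*(-223) = -((⅑)*(-15) + 5184)*(-223) = -(-5/3 + 5184)*(-223) = -15547*(-223)/3 = -1*(-3466981/3) = 3466981/3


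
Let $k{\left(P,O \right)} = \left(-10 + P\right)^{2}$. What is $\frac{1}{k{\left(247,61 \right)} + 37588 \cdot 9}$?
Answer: $\frac{1}{394461} \approx 2.5351 \cdot 10^{-6}$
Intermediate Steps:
$\frac{1}{k{\left(247,61 \right)} + 37588 \cdot 9} = \frac{1}{\left(-10 + 247\right)^{2} + 37588 \cdot 9} = \frac{1}{237^{2} + 338292} = \frac{1}{56169 + 338292} = \frac{1}{394461}$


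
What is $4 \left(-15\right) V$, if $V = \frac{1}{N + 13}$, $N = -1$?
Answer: $-5$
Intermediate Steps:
$V = \frac{1}{12}$ ($V = \frac{1}{-1 + 13} = \frac{1}{12} \approx 0.083333$)
$4 \left(-15\right) V = 4 \left(-15\right) \frac{1}{12} = \left(-60\right) \frac{1}{12} = -5$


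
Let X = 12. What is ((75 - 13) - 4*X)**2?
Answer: 196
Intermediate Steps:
((75 - 13) - 4*X)**2 = ((75 - 13) - 4*12)**2 = (62 - 48)**2 = 14**2 = 196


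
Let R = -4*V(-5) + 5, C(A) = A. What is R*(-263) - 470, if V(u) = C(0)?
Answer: -1785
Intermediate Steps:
V(u) = 0
R = 5 (R = -4*0 + 5 = 0 + 5 = 5)
R*(-263) - 470 = 5*(-263) - 470 = -1315 - 470 = -1785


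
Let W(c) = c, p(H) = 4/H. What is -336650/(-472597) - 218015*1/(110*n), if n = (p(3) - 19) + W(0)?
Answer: 62212474873/551048102 ≈ 112.90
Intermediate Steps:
n = -53/3 (n = (4/3 - 19) + 0 = -53/3 + 0 = -53/3 ≈ -17.667)
-336650/(-472597) - 218015*1/(110*n) = -336650/(-472597) - 218015/(-10*(-53/3)*(-11)) = -336650*(-1/472597) - 218015/((530/3)*(-11)) = 336650/472597 - 218015/(-5830/3) = 336650/472597 - 218015*(-3/5830) = 336650/472597 + 130809/1166 = 62212474873/551048102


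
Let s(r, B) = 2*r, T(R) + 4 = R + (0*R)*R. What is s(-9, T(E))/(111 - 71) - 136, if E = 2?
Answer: -2729/20 ≈ -136.45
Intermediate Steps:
T(R) = -4 + R (T(R) = -4 + (R + (0*R)*R) = -4 + (R + 0*R) = -4 + (R + 0) = -4 + R)
s(-9, T(E))/(111 - 71) - 136 = (2*(-9))/(111 - 71) - 136 = -18/40 - 136 = -18*1/40 - 136 = -9/20 - 136 = -2729/20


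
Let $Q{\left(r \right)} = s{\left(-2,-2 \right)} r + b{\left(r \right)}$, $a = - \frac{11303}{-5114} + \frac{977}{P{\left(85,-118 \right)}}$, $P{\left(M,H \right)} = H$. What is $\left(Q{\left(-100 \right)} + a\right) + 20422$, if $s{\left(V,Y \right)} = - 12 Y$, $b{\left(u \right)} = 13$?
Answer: $\frac{2719898549}{150863} \approx 18029.0$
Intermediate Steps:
$a = - \frac{915656}{150863}$ ($a = - \frac{11303}{-5114} + \frac{977}{-118} = \left(-11303\right) \left(- \frac{1}{5114}\right) + 977 \left(- \frac{1}{118}\right) = \frac{11303}{5114} - \frac{977}{118} = - \frac{915656}{150863} \approx -6.0695$)
$Q{\left(r \right)} = 13 + 24 r$ ($Q{\left(r \right)} = \left(-12\right) \left(-2\right) r + 13 = 24 r + 13 = 13 + 24 r$)
$\left(Q{\left(-100 \right)} + a\right) + 20422 = \left(\left(13 + 24 \left(-100\right)\right) - \frac{915656}{150863}\right) + 20422 = \left(\left(13 - 2400\right) - \frac{915656}{150863}\right) + 20422 = \left(-2387 - \frac{915656}{150863}\right) + 20422 = - \frac{361025637}{150863} + 20422 = \frac{2719898549}{150863}$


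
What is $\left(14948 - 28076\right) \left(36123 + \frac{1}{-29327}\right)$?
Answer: $- \frac{13907530400160}{29327} \approx -4.7422 \cdot 10^{8}$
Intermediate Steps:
$\left(14948 - 28076\right) \left(36123 + \frac{1}{-29327}\right) = - 13128 \left(36123 - \frac{1}{29327}\right) = \left(-13128\right) \frac{1059379220}{29327} = - \frac{13907530400160}{29327}$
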